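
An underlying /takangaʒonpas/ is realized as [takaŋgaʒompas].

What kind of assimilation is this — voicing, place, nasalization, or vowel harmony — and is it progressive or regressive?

place assimilation, regressive

/n/→[ŋ] /n/→[m].
Each target copies a feature from the following segment, so the direction is regressive.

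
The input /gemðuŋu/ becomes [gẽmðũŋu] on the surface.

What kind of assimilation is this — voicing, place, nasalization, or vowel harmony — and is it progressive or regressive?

/e/→[ẽ] /u/→[ũ].
Each target copies a feature from the following segment, so the direction is regressive.

nasalization, regressive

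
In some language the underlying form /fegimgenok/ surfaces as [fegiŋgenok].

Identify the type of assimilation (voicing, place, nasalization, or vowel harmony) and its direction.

place assimilation, regressive

/m/→[ŋ].
Each target copies a feature from the following segment, so the direction is regressive.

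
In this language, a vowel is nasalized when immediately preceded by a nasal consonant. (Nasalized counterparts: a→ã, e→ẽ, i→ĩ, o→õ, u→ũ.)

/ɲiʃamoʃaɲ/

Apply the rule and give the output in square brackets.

[ɲĩʃamõʃaɲ]

/i/ after nasal /ɲ/ → [ĩ]
/o/ after nasal /m/ → [õ]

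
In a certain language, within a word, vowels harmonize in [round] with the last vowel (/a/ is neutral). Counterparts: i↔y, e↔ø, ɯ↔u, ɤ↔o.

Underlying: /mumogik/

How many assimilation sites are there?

/u/ harmonizes with /i/ ([-round]) → [ɯ]
/o/ harmonizes with /i/ ([-round]) → [ɤ]
2 segments change.

2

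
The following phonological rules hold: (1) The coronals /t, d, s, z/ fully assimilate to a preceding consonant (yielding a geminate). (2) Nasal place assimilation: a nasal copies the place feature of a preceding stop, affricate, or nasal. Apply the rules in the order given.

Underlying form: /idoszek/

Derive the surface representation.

[idossek]

Rule 1: /z/ after /s/ → [s] (total assimilation)
After rule 1: idossek
Rule 2: no segment meets the rule's conditions; no change.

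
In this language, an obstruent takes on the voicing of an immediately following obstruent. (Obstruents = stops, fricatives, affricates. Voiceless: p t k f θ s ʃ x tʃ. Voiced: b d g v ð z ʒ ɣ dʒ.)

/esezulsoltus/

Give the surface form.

[esezulsoltus]

no segment meets the rule's conditions; no change.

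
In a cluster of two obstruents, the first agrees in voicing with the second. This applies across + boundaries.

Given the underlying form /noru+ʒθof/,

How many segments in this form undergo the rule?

/ʒ/ before /θ/ (voiceless) → [ʃ]
1 segment changes.

1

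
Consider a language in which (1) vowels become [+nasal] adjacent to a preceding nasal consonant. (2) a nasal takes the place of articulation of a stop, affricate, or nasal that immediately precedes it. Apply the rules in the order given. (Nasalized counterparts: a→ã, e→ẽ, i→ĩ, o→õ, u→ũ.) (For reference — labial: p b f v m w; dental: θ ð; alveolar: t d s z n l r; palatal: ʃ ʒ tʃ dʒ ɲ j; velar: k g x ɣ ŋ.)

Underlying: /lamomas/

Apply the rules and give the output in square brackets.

Rule 1: /o/ after nasal /m/ → [õ]
Rule 1: /a/ after nasal /m/ → [ã]
After rule 1: lamõmãs
Rule 2: no segment meets the rule's conditions; no change.

[lamõmãs]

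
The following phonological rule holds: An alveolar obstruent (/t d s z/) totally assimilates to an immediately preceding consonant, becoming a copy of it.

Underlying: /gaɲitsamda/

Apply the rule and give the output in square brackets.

/s/ after /t/ → [t] (total assimilation)
/d/ after /m/ → [m] (total assimilation)

[gaɲittamma]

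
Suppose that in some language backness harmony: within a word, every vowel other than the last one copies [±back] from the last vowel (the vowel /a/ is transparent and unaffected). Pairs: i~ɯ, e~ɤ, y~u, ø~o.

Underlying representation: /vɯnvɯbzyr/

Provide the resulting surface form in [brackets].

[vinvibzyr]

/ɯ/ harmonizes with /y/ ([-back]) → [i]
/ɯ/ harmonizes with /y/ ([-back]) → [i]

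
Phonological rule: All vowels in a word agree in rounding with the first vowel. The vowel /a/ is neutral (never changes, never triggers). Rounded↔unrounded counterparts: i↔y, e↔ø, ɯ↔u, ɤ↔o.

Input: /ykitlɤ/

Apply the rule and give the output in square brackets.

[ykytlo]

/i/ harmonizes with /y/ ([+round]) → [y]
/ɤ/ harmonizes with /y/ ([+round]) → [o]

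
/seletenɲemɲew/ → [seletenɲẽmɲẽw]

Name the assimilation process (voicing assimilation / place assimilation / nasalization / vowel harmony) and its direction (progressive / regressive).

/e/→[ẽ] /e/→[ẽ].
Each target copies a feature from the preceding segment, so the direction is progressive.

nasalization, progressive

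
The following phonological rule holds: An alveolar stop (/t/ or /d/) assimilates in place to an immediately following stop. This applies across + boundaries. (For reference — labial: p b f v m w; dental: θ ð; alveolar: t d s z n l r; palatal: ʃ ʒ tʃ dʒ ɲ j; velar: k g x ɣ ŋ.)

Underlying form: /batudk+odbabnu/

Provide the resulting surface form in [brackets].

/d/ before /k/ (velar) → [g]
/d/ before /b/ (labial) → [b]

[batugk+obbabnu]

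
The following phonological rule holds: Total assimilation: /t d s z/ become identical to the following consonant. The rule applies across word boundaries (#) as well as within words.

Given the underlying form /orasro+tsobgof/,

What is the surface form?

/s/ before /r/ → [r] (total assimilation)
/t/ before /s/ → [s] (total assimilation)

[orarro+ssobgof]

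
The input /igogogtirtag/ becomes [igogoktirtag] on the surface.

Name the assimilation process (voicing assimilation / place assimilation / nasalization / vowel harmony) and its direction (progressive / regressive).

voicing assimilation, regressive

/g/→[k].
Each target copies a feature from the following segment, so the direction is regressive.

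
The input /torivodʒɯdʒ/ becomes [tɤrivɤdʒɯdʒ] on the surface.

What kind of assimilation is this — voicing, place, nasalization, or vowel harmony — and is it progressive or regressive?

vowel harmony, regressive

/o/→[ɤ] /o/→[ɤ].
Vowels agree with the last vowel, so the harmony is regressive.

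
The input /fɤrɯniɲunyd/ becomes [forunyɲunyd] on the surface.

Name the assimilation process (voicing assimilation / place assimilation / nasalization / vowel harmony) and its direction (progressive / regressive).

/ɤ/→[o] /ɯ/→[u] /i/→[y].
Vowels agree with the last vowel, so the harmony is regressive.

vowel harmony, regressive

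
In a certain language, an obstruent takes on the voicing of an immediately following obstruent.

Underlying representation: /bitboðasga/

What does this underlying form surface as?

[bidboðazga]

/t/ before /b/ (voiced) → [d]
/s/ before /g/ (voiced) → [z]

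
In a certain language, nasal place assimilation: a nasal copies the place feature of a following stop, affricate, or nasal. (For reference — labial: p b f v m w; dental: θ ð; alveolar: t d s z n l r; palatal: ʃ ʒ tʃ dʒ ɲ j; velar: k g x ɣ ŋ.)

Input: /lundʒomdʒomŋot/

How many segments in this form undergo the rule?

/n/ before /dʒ/ (palatal) → [ɲ]
/m/ before /dʒ/ (palatal) → [ɲ]
/m/ before /ŋ/ (velar) → [ŋ]
3 segments change.

3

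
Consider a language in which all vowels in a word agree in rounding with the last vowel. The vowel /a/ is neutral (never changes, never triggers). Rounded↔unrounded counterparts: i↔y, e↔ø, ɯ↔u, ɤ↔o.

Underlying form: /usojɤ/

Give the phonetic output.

/u/ harmonizes with /ɤ/ ([-round]) → [ɯ]
/o/ harmonizes with /ɤ/ ([-round]) → [ɤ]

[ɯsɤjɤ]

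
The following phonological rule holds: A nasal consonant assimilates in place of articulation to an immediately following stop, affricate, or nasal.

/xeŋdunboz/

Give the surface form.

[xendumboz]

/ŋ/ before /d/ (alveolar) → [n]
/n/ before /b/ (labial) → [m]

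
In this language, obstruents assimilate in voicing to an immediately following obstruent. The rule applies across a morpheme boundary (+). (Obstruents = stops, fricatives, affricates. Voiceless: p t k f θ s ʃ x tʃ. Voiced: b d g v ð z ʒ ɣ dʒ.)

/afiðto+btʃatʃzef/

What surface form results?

[afiθto+ptʃadʒzef]

/ð/ before /t/ (voiceless) → [θ]
/b/ before /tʃ/ (voiceless) → [p]
/tʃ/ before /z/ (voiced) → [dʒ]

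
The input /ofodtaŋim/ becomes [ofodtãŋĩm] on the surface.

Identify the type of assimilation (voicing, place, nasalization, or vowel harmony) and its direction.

nasalization, regressive

/a/→[ã] /i/→[ĩ].
Each target copies a feature from the following segment, so the direction is regressive.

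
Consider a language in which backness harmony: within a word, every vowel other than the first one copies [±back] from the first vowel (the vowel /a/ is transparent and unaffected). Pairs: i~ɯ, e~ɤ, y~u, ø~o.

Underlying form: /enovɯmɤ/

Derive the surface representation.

/o/ harmonizes with /e/ ([-back]) → [ø]
/ɯ/ harmonizes with /e/ ([-back]) → [i]
/ɤ/ harmonizes with /e/ ([-back]) → [e]

[enøvime]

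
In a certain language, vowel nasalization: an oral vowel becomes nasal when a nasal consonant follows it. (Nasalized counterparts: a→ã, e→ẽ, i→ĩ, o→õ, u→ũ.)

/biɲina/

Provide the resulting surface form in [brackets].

/i/ before nasal /ɲ/ → [ĩ]
/i/ before nasal /n/ → [ĩ]

[bĩɲĩna]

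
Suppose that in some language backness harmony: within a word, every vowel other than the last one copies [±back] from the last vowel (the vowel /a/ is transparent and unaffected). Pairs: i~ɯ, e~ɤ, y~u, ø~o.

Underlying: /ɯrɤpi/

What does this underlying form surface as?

[irepi]

/ɯ/ harmonizes with /i/ ([-back]) → [i]
/ɤ/ harmonizes with /i/ ([-back]) → [e]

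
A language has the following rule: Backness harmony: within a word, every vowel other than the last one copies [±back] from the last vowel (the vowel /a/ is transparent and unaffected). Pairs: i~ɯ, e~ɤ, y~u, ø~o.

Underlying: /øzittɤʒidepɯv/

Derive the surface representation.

/ø/ harmonizes with /ɯ/ ([+back]) → [o]
/i/ harmonizes with /ɯ/ ([+back]) → [ɯ]
/i/ harmonizes with /ɯ/ ([+back]) → [ɯ]
/e/ harmonizes with /ɯ/ ([+back]) → [ɤ]

[ozɯttɤʒɯdɤpɯv]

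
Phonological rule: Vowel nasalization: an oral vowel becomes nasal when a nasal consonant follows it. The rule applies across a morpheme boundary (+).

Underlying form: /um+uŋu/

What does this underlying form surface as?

/u/ before nasal /m/ → [ũ]
/u/ before nasal /ŋ/ → [ũ]

[ũm+ũŋu]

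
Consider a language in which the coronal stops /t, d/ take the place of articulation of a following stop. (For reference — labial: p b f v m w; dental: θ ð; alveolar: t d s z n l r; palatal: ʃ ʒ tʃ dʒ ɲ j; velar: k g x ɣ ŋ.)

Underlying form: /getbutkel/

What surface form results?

/t/ before /b/ (labial) → [p]
/t/ before /k/ (velar) → [k]

[gepbukkel]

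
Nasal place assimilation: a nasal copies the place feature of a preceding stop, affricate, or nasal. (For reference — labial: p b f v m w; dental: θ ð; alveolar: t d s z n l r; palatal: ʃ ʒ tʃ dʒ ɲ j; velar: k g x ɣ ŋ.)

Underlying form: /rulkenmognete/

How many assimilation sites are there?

/m/ after /n/ (alveolar) → [n]
/n/ after /g/ (velar) → [ŋ]
2 segments change.

2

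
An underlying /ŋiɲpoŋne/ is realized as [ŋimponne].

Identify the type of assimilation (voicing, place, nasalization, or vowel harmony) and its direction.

/ɲ/→[m] /ŋ/→[n].
Each target copies a feature from the following segment, so the direction is regressive.

place assimilation, regressive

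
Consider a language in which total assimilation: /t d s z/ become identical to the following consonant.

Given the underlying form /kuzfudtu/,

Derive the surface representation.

/z/ before /f/ → [f] (total assimilation)
/d/ before /t/ → [t] (total assimilation)

[kuffuttu]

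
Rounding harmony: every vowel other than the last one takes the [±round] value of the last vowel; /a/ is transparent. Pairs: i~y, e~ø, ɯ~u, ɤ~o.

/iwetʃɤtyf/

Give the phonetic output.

/i/ harmonizes with /y/ ([+round]) → [y]
/e/ harmonizes with /y/ ([+round]) → [ø]
/ɤ/ harmonizes with /y/ ([+round]) → [o]

[ywøtʃotyf]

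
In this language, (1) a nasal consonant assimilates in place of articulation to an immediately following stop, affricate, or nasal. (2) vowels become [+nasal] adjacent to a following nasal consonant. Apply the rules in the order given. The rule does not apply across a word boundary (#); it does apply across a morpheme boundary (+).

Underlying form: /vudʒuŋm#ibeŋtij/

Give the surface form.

Rule 1: /ŋ/ before /m/ (labial) → [m]
Rule 1: /ŋ/ before /t/ (alveolar) → [n]
After rule 1: vudʒumm#ibentij
Rule 2: /u/ before nasal /m/ → [ũ]
Rule 2: /e/ before nasal /n/ → [ẽ]

[vudʒũmm#ibẽntij]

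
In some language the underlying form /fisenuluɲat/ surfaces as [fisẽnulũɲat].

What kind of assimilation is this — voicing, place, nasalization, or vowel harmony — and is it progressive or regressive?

/e/→[ẽ] /u/→[ũ].
Each target copies a feature from the following segment, so the direction is regressive.

nasalization, regressive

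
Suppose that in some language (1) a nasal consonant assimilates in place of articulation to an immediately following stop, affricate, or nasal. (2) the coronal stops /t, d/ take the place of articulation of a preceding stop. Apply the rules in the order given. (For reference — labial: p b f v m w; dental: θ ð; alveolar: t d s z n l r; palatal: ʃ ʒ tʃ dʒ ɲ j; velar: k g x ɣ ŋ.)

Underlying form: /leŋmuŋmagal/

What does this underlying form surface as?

[lemmummagal]

Rule 1: /ŋ/ before /m/ (labial) → [m]
Rule 1: /ŋ/ before /m/ (labial) → [m]
After rule 1: lemmummagal
Rule 2: no segment meets the rule's conditions; no change.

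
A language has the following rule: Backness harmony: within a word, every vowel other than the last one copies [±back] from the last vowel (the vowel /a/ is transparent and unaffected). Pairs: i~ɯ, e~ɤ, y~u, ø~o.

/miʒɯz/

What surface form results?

[mɯʒɯz]

/i/ harmonizes with /ɯ/ ([+back]) → [ɯ]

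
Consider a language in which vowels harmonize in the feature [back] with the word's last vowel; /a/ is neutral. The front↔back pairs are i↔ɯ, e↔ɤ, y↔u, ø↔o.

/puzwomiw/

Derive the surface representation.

[pyzwømiw]

/u/ harmonizes with /i/ ([-back]) → [y]
/o/ harmonizes with /i/ ([-back]) → [ø]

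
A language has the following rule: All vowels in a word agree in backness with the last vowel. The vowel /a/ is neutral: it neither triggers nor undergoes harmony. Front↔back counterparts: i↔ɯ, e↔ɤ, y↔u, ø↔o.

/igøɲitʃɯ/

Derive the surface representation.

[ɯgoɲɯtʃɯ]

/i/ harmonizes with /ɯ/ ([+back]) → [ɯ]
/ø/ harmonizes with /ɯ/ ([+back]) → [o]
/i/ harmonizes with /ɯ/ ([+back]) → [ɯ]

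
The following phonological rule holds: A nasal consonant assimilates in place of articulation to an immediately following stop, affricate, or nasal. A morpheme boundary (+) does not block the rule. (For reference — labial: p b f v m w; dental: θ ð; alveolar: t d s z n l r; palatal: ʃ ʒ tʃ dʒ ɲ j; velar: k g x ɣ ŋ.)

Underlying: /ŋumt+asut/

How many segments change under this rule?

1

/m/ before /t/ (alveolar) → [n]
1 segment changes.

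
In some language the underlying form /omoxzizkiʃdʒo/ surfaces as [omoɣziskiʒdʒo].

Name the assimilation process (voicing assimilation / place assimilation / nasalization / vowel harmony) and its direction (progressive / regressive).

/x/→[ɣ] /z/→[s] /ʃ/→[ʒ].
Each target copies a feature from the following segment, so the direction is regressive.

voicing assimilation, regressive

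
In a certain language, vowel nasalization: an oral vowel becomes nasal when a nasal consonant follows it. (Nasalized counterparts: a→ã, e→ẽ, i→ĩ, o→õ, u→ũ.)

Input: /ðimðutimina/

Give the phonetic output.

[ðĩmðutĩmĩna]

/i/ before nasal /m/ → [ĩ]
/i/ before nasal /m/ → [ĩ]
/i/ before nasal /n/ → [ĩ]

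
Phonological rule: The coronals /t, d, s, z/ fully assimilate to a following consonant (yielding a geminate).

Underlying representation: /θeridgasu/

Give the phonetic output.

/d/ before /g/ → [g] (total assimilation)

[θeriggasu]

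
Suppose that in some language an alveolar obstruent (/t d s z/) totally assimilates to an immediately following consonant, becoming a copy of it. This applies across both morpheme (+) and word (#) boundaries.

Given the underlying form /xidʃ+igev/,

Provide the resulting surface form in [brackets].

/d/ before /ʃ/ → [ʃ] (total assimilation)

[xiʃʃ+igev]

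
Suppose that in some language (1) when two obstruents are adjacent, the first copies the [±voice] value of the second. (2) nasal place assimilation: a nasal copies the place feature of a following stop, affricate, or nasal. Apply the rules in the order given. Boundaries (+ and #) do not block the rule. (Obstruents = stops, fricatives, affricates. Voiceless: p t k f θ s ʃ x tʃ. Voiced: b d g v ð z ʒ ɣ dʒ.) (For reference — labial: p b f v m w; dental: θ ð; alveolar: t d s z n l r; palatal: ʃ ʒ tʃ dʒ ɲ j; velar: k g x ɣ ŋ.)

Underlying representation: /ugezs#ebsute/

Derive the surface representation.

Rule 1: /z/ before /s/ (voiceless) → [s]
Rule 1: /b/ before /s/ (voiceless) → [p]
After rule 1: ugess#epsute
Rule 2: no segment meets the rule's conditions; no change.

[ugess#epsute]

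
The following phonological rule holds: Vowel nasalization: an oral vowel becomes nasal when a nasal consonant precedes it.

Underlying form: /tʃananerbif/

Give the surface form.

[tʃanãnẽrbif]

/a/ after nasal /n/ → [ã]
/e/ after nasal /n/ → [ẽ]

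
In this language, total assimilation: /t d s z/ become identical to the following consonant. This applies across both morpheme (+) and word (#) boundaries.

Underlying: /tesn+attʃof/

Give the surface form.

[tenn+atʃtʃof]

/s/ before /n/ → [n] (total assimilation)
/t/ before /tʃ/ → [tʃ] (total assimilation)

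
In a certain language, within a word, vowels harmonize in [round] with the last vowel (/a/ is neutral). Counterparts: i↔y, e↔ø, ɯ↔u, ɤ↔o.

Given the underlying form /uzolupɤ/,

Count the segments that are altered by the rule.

/u/ harmonizes with /ɤ/ ([-round]) → [ɯ]
/o/ harmonizes with /ɤ/ ([-round]) → [ɤ]
/u/ harmonizes with /ɤ/ ([-round]) → [ɯ]
3 segments change.

3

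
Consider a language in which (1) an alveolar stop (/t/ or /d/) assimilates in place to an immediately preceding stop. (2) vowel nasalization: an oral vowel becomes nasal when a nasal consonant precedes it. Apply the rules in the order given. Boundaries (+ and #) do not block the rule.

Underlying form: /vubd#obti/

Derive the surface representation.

[vubb#obpi]

Rule 1: /d/ after /b/ (labial) → [b]
Rule 1: /t/ after /b/ (labial) → [p]
After rule 1: vubb#obpi
Rule 2: no segment meets the rule's conditions; no change.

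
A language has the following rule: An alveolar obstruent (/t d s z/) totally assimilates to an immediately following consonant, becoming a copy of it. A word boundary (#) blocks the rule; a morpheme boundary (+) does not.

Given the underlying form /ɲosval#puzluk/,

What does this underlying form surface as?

/s/ before /v/ → [v] (total assimilation)
/z/ before /l/ → [l] (total assimilation)

[ɲovval#pulluk]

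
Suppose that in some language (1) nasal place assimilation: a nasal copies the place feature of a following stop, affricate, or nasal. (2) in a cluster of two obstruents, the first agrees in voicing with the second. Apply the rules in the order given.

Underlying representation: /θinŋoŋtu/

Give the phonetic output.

[θiŋŋontu]

Rule 1: /n/ before /ŋ/ (velar) → [ŋ]
Rule 1: /ŋ/ before /t/ (alveolar) → [n]
After rule 1: θiŋŋontu
Rule 2: no segment meets the rule's conditions; no change.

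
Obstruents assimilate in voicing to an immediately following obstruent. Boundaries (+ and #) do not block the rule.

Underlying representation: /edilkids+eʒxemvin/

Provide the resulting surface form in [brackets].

[edilkits+eʃxemvin]

/d/ before /s/ (voiceless) → [t]
/ʒ/ before /x/ (voiceless) → [ʃ]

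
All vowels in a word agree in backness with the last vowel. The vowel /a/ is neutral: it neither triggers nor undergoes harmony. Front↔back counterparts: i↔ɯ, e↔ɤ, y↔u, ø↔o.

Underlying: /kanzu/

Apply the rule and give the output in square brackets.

[kanzu]

no segment meets the rule's conditions; no change.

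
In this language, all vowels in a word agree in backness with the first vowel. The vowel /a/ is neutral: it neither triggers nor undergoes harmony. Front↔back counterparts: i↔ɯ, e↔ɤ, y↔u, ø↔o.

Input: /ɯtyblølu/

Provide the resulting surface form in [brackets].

[ɯtublolu]

/y/ harmonizes with /ɯ/ ([+back]) → [u]
/ø/ harmonizes with /ɯ/ ([+back]) → [o]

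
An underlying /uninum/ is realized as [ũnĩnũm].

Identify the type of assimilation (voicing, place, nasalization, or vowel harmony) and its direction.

/u/→[ũ] /i/→[ĩ] /u/→[ũ].
Each target copies a feature from the following segment, so the direction is regressive.

nasalization, regressive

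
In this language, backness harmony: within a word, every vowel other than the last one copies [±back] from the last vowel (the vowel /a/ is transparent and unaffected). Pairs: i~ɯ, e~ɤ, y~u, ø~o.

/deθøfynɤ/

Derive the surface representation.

[dɤθofunɤ]

/e/ harmonizes with /ɤ/ ([+back]) → [ɤ]
/ø/ harmonizes with /ɤ/ ([+back]) → [o]
/y/ harmonizes with /ɤ/ ([+back]) → [u]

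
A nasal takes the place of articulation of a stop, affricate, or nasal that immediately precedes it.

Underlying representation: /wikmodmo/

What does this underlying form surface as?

[wikŋodno]

/m/ after /k/ (velar) → [ŋ]
/m/ after /d/ (alveolar) → [n]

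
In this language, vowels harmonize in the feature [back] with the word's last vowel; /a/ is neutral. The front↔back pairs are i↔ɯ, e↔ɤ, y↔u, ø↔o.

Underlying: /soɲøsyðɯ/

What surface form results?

/ø/ harmonizes with /ɯ/ ([+back]) → [o]
/y/ harmonizes with /ɯ/ ([+back]) → [u]

[soɲosuðɯ]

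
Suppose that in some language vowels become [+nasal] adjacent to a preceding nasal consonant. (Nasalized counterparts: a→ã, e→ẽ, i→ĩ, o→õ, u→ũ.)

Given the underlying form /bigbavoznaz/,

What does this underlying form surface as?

/a/ after nasal /n/ → [ã]

[bigbavoznãz]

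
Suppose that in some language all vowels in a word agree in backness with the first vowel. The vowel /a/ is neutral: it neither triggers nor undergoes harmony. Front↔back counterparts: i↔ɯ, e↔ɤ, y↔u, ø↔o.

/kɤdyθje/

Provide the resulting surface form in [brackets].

/y/ harmonizes with /ɤ/ ([+back]) → [u]
/e/ harmonizes with /ɤ/ ([+back]) → [ɤ]

[kɤduθjɤ]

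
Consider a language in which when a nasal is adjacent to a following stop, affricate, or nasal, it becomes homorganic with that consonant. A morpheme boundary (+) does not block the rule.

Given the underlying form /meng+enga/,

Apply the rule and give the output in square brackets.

[meŋg+eŋga]

/n/ before /g/ (velar) → [ŋ]
/n/ before /g/ (velar) → [ŋ]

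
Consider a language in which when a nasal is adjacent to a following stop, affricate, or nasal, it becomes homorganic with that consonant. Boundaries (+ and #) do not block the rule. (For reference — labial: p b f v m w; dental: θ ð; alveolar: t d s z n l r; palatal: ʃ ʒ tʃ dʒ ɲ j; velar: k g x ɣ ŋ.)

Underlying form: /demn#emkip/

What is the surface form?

/m/ before /n/ (alveolar) → [n]
/m/ before /k/ (velar) → [ŋ]

[denn#eŋkip]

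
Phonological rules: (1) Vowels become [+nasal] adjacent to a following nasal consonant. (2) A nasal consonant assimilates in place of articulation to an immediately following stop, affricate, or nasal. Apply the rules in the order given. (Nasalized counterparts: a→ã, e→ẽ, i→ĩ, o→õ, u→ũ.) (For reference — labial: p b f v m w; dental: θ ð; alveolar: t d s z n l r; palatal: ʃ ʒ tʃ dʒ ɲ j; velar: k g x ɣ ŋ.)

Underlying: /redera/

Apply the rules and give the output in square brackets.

[redera]

Rule 1: no segment meets the rule's conditions; no change.
After rule 1: redera
Rule 2: no segment meets the rule's conditions; no change.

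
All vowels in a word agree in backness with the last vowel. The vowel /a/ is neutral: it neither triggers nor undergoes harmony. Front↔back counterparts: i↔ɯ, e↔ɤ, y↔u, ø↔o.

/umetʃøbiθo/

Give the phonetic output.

/e/ harmonizes with /o/ ([+back]) → [ɤ]
/ø/ harmonizes with /o/ ([+back]) → [o]
/i/ harmonizes with /o/ ([+back]) → [ɯ]

[umɤtʃobɯθo]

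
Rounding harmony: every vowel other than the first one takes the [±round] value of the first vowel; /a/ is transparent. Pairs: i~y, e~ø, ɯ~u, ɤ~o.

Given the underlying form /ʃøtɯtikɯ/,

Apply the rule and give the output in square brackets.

[ʃøtutyku]

/ɯ/ harmonizes with /ø/ ([+round]) → [u]
/i/ harmonizes with /ø/ ([+round]) → [y]
/ɯ/ harmonizes with /ø/ ([+round]) → [u]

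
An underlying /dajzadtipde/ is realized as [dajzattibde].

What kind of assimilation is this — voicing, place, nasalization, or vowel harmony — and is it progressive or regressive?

/d/→[t] /p/→[b].
Each target copies a feature from the following segment, so the direction is regressive.

voicing assimilation, regressive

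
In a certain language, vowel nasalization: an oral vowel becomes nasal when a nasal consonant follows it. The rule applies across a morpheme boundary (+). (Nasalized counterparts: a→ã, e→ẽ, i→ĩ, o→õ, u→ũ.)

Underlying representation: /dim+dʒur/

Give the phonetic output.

/i/ before nasal /m/ → [ĩ]

[dĩm+dʒur]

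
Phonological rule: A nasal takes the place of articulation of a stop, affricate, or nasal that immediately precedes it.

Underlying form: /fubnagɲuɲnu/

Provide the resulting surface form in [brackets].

[fubmagŋuɲɲu]

/n/ after /b/ (labial) → [m]
/ɲ/ after /g/ (velar) → [ŋ]
/n/ after /ɲ/ (palatal) → [ɲ]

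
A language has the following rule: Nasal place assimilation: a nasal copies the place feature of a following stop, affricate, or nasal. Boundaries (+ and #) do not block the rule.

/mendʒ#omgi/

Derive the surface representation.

/n/ before /dʒ/ (palatal) → [ɲ]
/m/ before /g/ (velar) → [ŋ]

[meɲdʒ#oŋgi]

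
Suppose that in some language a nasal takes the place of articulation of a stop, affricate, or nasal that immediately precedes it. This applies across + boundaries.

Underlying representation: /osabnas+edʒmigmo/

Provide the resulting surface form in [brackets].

[osabmas+edʒɲigŋo]

/n/ after /b/ (labial) → [m]
/m/ after /dʒ/ (palatal) → [ɲ]
/m/ after /g/ (velar) → [ŋ]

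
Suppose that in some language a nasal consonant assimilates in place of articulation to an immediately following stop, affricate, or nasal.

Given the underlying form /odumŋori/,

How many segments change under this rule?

1

/m/ before /ŋ/ (velar) → [ŋ]
1 segment changes.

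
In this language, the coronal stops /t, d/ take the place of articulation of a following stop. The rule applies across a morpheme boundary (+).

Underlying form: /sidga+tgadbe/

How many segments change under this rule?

3

/d/ before /g/ (velar) → [g]
/t/ before /g/ (velar) → [k]
/d/ before /b/ (labial) → [b]
3 segments change.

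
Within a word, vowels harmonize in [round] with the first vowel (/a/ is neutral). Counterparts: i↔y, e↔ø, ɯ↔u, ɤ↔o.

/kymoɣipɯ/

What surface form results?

/i/ harmonizes with /y/ ([+round]) → [y]
/ɯ/ harmonizes with /y/ ([+round]) → [u]

[kymoɣypu]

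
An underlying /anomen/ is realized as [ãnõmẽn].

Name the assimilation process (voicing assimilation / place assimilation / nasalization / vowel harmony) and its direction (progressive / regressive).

nasalization, regressive

/a/→[ã] /o/→[õ] /e/→[ẽ].
Each target copies a feature from the following segment, so the direction is regressive.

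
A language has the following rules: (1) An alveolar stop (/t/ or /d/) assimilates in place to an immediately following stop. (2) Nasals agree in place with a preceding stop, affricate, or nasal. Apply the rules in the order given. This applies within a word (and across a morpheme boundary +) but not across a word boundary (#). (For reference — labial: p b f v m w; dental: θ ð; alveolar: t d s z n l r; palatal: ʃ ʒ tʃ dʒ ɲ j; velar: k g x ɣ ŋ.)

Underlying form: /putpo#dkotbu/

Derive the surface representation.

Rule 1: /t/ before /p/ (labial) → [p]
Rule 1: /d/ before /k/ (velar) → [g]
Rule 1: /t/ before /b/ (labial) → [p]
After rule 1: puppo#gkopbu
Rule 2: no segment meets the rule's conditions; no change.

[puppo#gkopbu]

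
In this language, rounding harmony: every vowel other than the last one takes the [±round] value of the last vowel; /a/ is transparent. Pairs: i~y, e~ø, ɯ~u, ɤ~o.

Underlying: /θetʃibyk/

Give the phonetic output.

[θøtʃybyk]

/e/ harmonizes with /y/ ([+round]) → [ø]
/i/ harmonizes with /y/ ([+round]) → [y]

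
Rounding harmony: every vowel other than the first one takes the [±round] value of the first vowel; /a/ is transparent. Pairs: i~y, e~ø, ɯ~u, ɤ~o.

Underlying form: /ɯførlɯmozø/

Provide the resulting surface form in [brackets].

[ɯferlɯmɤze]

/ø/ harmonizes with /ɯ/ ([-round]) → [e]
/o/ harmonizes with /ɯ/ ([-round]) → [ɤ]
/ø/ harmonizes with /ɯ/ ([-round]) → [e]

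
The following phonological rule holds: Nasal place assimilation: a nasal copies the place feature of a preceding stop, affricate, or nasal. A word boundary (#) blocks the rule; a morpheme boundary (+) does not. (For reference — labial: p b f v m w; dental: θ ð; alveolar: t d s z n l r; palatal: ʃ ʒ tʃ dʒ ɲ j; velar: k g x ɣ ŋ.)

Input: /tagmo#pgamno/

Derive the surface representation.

/m/ after /g/ (velar) → [ŋ]
/n/ after /m/ (labial) → [m]

[tagŋo#pgammo]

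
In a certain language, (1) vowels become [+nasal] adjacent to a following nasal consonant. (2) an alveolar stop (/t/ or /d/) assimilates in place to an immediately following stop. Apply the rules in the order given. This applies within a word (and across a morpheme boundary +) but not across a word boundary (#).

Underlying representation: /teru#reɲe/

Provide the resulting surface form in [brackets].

[teru#rẽɲe]

Rule 1: /e/ before nasal /ɲ/ → [ẽ]
After rule 1: teru#rẽɲe
Rule 2: no segment meets the rule's conditions; no change.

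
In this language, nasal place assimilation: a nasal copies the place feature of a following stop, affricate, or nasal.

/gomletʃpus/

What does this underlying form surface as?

no segment meets the rule's conditions; no change.

[gomletʃpus]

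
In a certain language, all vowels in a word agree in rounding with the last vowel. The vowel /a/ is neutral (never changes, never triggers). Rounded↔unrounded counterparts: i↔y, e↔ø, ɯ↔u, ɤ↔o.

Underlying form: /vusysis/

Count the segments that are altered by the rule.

2

/u/ harmonizes with /i/ ([-round]) → [ɯ]
/y/ harmonizes with /i/ ([-round]) → [i]
2 segments change.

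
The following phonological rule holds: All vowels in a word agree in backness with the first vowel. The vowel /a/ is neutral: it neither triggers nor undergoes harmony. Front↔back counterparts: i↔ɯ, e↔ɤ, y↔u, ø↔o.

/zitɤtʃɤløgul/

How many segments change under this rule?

/ɤ/ harmonizes with /i/ ([-back]) → [e]
/ɤ/ harmonizes with /i/ ([-back]) → [e]
/u/ harmonizes with /i/ ([-back]) → [y]
3 segments change.

3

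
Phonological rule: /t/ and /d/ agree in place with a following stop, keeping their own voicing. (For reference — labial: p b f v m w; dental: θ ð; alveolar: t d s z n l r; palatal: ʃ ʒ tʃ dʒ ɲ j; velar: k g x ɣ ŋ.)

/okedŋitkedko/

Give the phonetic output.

[okedŋikkegko]

/t/ before /k/ (velar) → [k]
/d/ before /k/ (velar) → [g]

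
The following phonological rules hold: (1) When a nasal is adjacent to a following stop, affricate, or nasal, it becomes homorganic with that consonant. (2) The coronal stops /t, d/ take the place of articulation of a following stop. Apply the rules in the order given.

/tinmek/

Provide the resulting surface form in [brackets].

Rule 1: /n/ before /m/ (labial) → [m]
After rule 1: timmek
Rule 2: no segment meets the rule's conditions; no change.

[timmek]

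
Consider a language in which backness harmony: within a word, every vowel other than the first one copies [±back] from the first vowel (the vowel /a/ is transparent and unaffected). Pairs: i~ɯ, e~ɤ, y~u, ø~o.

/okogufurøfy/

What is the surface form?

[okogufurofu]

/ø/ harmonizes with /o/ ([+back]) → [o]
/y/ harmonizes with /o/ ([+back]) → [u]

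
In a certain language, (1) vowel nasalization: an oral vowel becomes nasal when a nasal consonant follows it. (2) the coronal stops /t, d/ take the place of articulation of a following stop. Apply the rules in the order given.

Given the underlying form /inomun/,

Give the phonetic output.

Rule 1: /i/ before nasal /n/ → [ĩ]
Rule 1: /o/ before nasal /m/ → [õ]
Rule 1: /u/ before nasal /n/ → [ũ]
After rule 1: ĩnõmũn
Rule 2: no segment meets the rule's conditions; no change.

[ĩnõmũn]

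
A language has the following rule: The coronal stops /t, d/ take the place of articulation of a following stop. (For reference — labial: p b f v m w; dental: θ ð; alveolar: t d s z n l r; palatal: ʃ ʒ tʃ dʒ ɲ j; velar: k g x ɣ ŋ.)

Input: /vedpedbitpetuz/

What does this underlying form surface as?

/d/ before /p/ (labial) → [b]
/d/ before /b/ (labial) → [b]
/t/ before /p/ (labial) → [p]

[vebpebbippetuz]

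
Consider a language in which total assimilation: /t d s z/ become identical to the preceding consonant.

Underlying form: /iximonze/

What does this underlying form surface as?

/z/ after /n/ → [n] (total assimilation)

[iximonne]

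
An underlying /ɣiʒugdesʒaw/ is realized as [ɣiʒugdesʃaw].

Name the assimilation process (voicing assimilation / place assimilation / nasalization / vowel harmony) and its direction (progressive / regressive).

/ʒ/→[ʃ].
Each target copies a feature from the preceding segment, so the direction is progressive.

voicing assimilation, progressive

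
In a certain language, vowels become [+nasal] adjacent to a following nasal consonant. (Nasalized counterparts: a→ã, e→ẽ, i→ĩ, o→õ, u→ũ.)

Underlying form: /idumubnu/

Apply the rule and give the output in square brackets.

[idũmubnu]

/u/ before nasal /m/ → [ũ]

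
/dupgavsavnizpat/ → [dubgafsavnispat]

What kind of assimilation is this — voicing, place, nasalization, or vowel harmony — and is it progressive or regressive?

voicing assimilation, regressive

/p/→[b] /v/→[f] /z/→[s].
Each target copies a feature from the following segment, so the direction is regressive.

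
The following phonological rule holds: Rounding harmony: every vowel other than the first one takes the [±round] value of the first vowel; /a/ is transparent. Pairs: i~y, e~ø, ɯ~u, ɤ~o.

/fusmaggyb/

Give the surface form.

[fusmaggyb]

no segment meets the rule's conditions; no change.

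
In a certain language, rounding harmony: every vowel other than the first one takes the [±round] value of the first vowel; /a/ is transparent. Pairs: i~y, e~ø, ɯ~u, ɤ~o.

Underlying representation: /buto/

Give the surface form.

[buto]

no segment meets the rule's conditions; no change.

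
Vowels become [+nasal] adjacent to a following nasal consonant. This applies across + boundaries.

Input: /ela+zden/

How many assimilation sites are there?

1

/e/ before nasal /n/ → [ẽ]
1 segment changes.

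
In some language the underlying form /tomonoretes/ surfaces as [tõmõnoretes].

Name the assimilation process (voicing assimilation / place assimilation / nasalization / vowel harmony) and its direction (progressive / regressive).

/o/→[õ] /o/→[õ].
Each target copies a feature from the following segment, so the direction is regressive.

nasalization, regressive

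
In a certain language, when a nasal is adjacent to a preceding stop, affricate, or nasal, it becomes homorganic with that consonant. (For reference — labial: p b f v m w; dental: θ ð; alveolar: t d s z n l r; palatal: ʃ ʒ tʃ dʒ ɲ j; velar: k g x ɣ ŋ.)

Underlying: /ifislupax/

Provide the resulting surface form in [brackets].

no segment meets the rule's conditions; no change.

[ifislupax]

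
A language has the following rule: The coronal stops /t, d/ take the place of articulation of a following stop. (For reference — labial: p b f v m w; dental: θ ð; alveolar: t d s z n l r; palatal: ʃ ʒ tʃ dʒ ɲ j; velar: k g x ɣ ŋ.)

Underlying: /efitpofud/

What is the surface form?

[efippofud]

/t/ before /p/ (labial) → [p]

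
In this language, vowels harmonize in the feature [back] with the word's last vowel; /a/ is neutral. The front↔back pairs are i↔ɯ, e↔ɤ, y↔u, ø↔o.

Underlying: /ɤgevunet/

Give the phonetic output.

[egevynet]

/ɤ/ harmonizes with /e/ ([-back]) → [e]
/u/ harmonizes with /e/ ([-back]) → [y]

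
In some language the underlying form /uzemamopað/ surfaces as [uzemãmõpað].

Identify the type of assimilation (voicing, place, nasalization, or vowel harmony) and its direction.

/a/→[ã] /o/→[õ].
Each target copies a feature from the preceding segment, so the direction is progressive.

nasalization, progressive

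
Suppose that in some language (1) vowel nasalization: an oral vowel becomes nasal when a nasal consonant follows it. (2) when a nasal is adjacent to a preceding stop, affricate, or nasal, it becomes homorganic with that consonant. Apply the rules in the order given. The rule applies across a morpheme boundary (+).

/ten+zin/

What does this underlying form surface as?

[tẽn+zĩn]

Rule 1: /e/ before nasal /n/ → [ẽ]
Rule 1: /i/ before nasal /n/ → [ĩ]
After rule 1: tẽn+zĩn
Rule 2: no segment meets the rule's conditions; no change.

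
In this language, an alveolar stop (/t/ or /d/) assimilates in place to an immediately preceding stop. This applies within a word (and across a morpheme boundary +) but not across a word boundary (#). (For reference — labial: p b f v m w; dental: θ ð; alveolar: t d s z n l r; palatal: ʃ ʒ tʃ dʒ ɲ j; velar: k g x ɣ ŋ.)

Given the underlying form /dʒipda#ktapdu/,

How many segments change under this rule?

/d/ after /p/ (labial) → [b]
/t/ after /k/ (velar) → [k]
/d/ after /p/ (labial) → [b]
3 segments change.

3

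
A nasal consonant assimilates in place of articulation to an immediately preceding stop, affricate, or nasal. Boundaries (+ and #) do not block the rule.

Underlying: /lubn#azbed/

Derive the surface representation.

/n/ after /b/ (labial) → [m]

[lubm#azbed]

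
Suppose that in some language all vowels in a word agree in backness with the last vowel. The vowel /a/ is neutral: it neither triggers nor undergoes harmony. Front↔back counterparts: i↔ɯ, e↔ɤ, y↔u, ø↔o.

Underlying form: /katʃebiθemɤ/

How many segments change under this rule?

3

/e/ harmonizes with /ɤ/ ([+back]) → [ɤ]
/i/ harmonizes with /ɤ/ ([+back]) → [ɯ]
/e/ harmonizes with /ɤ/ ([+back]) → [ɤ]
3 segments change.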